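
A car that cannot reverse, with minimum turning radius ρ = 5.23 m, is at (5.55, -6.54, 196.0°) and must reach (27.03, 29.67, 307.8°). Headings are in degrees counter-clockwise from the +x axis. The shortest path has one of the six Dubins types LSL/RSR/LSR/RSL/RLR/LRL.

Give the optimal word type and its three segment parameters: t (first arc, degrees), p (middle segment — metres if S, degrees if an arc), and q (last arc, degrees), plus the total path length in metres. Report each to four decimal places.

RSR: t = 139.8848°, p = 33.7008 m, q = 108.3152°, L = 56.3567 m

Let ψ = atan2(Δy, Δx) = atan2(36.21, 21.48) = 59.3233° be the start→goal bearing.
Normalize: d = |goal − start| / ρ = 42.101716/5.23 = 8.050041, α = (θ_start − ψ) mod 360° = 136.6767° = 2.385458 rad, β = (θ_goal − ψ) mod 360° = 248.4767° = 4.336736 rad.
Common terms: sin α = 0.686114, cos α = -0.727494, sin β = -0.930268, cos β = -0.366880, cos(α−β) = -0.371368, d² = 64.803165. Work in radians in the unit-radius frame; every candidate has L = ρ·(t + p + q).
LSL: p² = 2 + d² − 2cos(α−β) + 2d(sin α − sin β) = 93.569798; p = √p² = 9.673148; φ = atan2(cos β − cos α, d + sin α − sin β) = 0.037289 rad; t = (φ − α) mod 2π = 3.935016 rad, q = (β − φ) mod 2π = 4.299448 rad → L = 5.23·(3.935016 + 9.673148 + 4.299448) = 5.23·17.907612 = 93.656809 m
RSR: p² = 2 + d² − 2cos(α−β) + 2d(sin β − sin α) = 41.522004; p = √p² = 6.443757; φ = atan2(cos α − cos β, d − sin α + sin β) = -0.055993 rad; t = (α − φ) mod 2π = 2.441451 rad, q = (φ − β) mod 2π = 1.890457 rad → L = 5.23·(2.441451 + 6.443757 + 1.890457) = 5.23·10.775664 = 56.356724 m
LSR: p² = d² − 2 + 2cos(α−β) + 2d(sin α + sin β) = 58.129532; p = √p² = 7.624273; φ = atan2(−cos α − cos β, d + sin α + sin β) − atan2(−2, p) = 0.395831 rad; t = (φ − α) mod 2π = 4.293558 rad, q = (φ − β) mod 2π = 2.342280 rad → L = 5.23·(4.293558 + 7.624273 + 2.342280) = 5.23·14.260110 = 74.580375 m
RSL: p² = d² − 2 + 2cos(α−β) − 2d(sin α + sin β) = 65.991328; p = √p² = 8.123505; φ = atan2(cos α + cos β, d − sin α − sin β) − atan2(2, p) = -0.372585 rad; t = (α − φ) mod 2π = 2.758043 rad, q = (β − φ) mod 2π = 4.709321 rad → L = 5.23·(2.758043 + 8.123505 + 4.709321) = 5.23·15.590869 = 81.540244 m
RLR: c = (6 − d² + 2cos(α−β) + 2d(sin α − sin β))/8 = -4.190251, |c| > 1 → infeasible
LRL: c = (6 − d² + 2cos(α−β) − 2d(sin α − sin β))/8 = -10.696225, |c| > 1 → infeasible
Shortest: RSR with L = 56.356724 m ≈ 56.3567 m
Convert RSR to answer units (arcs ×180/π): t = 2.441451·180/π = 139.8848°, p = ρ·p = 5.23·6.443757 = 33.7008 m, q = 1.890457·180/π = 108.3152°, L = 56.3567 m.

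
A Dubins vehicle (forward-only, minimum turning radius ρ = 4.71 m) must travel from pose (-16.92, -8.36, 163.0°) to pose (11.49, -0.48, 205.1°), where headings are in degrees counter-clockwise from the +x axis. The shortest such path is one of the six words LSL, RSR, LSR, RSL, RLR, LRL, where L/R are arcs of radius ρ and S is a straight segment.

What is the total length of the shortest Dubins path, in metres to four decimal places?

52.3080 m

Let ψ = atan2(Δy, Δx) = atan2(7.88, 28.41) = 15.5023° be the start→goal bearing.
Normalize: d = |goal − start| / ρ = 29.482580/4.71 = 6.259571, α = (θ_start − ψ) mod 360° = 147.4977° = 2.574321 rad, β = (θ_goal − ψ) mod 360° = 189.5977° = 3.309105 rad.
Common terms: sin α = 0.537333, cos α = -0.843370, sin β = -0.166730, cos β = -0.986003, cos(α−β) = 0.741976, d² = 39.182230. Work in radians in the unit-radius frame; every candidate has L = ρ·(t + p + q).
LSL: p² = 2 + d² − 2cos(α−β) + 2d(sin α − sin β) = 48.512539; p = √p² = 6.965094; φ = atan2(cos β − cos α, d + sin α − sin β) = -0.020480 rad; t = (φ − α) mod 2π = 3.688385 rad, q = (β − φ) mod 2π = 3.329584 rad → L = 4.71·(3.688385 + 6.965094 + 3.329584) = 4.71·13.983063 = 65.860228 m
RSR: p² = 2 + d² − 2cos(α−β) + 2d(sin β − sin α) = 30.884017; p = √p² = 5.557339; φ = atan2(cos α − cos β, d − sin α + sin β) = 0.025668 rad; t = (α − φ) mod 2π = 2.548653 rad, q = (φ − β) mod 2π = 2.999749 rad → L = 4.71·(2.548653 + 5.557339 + 2.999749) = 4.71·11.105741 = 52.308039 m
LSR: p² = d² − 2 + 2cos(α−β) + 2d(sin α + sin β) = 43.305815; p = √p² = 6.580715; φ = atan2(−cos α − cos β, d + sin α + sin β) − atan2(−2, p) = 0.564266 rad; t = (φ − α) mod 2π = 4.273130 rad, q = (φ − β) mod 2π = 3.538346 rad → L = 4.71·(4.273130 + 6.580715 + 3.538346) = 4.71·14.392191 = 67.787221 m
RSL: p² = d² − 2 + 2cos(α−β) − 2d(sin α + sin β) = 34.026547; p = √p² = 5.833228; φ = atan2(cos α + cos β, d − sin α − sin β) − atan2(2, p) = -0.631496 rad; t = (α − φ) mod 2π = 3.205817 rad, q = (β − φ) mod 2π = 3.940601 rad → L = 4.71·(3.205817 + 5.833228 + 3.940601) = 4.71·12.979646 = 61.134132 m
RLR: c = (6 − d² + 2cos(α−β) + 2d(sin α − sin β))/8 = -2.860502, |c| > 1 → infeasible
LRL: c = (6 − d² + 2cos(α−β) − 2d(sin α − sin β))/8 = -5.064067, |c| > 1 → infeasible
Shortest: RSR with L = 52.308039 m ≈ 52.3080 m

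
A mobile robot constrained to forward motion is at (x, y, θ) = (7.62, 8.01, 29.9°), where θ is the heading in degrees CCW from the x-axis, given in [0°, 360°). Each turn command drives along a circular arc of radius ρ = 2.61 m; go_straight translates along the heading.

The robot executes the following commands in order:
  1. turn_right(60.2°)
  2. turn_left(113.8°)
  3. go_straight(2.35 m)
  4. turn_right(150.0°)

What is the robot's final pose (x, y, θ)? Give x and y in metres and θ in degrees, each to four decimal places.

set_pose: (x, y, θ) = (7.6200, 8.0100, 29.9000°), ρ = 2.61
turn_right(60.2°): centre at ρ to the right, rotate −60.2° → (10.2379, 8.0009, -30.3000° ≡ 329.7000°)
turn_left(113.8°): centre at ρ to the left, rotate +113.8° → (14.1479, 9.9589, 443.5000° ≡ 83.5000°)
go_straight(2.35): x += 2.35·cos θ, y += 2.35·sin θ → (14.4139, 12.2938, 83.5000°)
turn_right(150.0°): centre at ρ to the right, rotate −150.0° → (19.4007, 13.0390, -66.5000° ≡ 293.5000°)

(19.4007, 13.0390, 293.5000°)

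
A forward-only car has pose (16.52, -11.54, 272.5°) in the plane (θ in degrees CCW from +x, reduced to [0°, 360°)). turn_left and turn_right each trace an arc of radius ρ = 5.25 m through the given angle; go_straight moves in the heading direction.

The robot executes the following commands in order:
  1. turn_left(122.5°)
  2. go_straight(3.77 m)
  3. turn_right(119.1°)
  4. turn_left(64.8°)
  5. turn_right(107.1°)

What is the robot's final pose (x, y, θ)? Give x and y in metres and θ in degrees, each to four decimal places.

(42.0754, -29.6957, 233.6000°)

set_pose: (x, y, θ) = (16.5200, -11.5400, 272.5000°), ρ = 5.25
turn_left(122.5°): centre at ρ to the left, rotate +122.5° → (24.7763, -15.6115, 395.0000° ≡ 35.0000°)
go_straight(3.77): x += 3.77·cos θ, y += 3.77·sin θ → (27.8645, -13.4492, 35.0000°)
turn_right(119.1°): centre at ρ to the right, rotate −119.1° → (36.0979, -17.2101, -84.1000° ≡ 275.9000°)
turn_left(64.8°): centre at ρ to the left, rotate +64.8° → (39.5849, -21.6253, 340.7000°)
turn_right(107.1°): centre at ρ to the right, rotate −107.1° → (42.0754, -29.6957, 233.6000°)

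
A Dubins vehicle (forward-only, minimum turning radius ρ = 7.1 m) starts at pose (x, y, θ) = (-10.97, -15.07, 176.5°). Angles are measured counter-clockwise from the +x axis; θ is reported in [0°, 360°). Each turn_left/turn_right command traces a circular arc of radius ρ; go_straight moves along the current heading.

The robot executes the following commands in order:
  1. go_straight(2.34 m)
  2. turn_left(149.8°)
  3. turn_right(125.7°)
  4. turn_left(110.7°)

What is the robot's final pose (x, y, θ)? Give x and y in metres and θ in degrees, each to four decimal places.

set_pose: (x, y, θ) = (-10.9700, -15.0700, 176.5000°), ρ = 7.1
go_straight(2.34): x += 2.34·cos θ, y += 2.34·sin θ → (-13.3056, -14.9271, 176.5000°)
turn_left(149.8°): centre at ρ to the left, rotate +149.8° → (-17.6785, -27.9208, 326.3000°)
turn_right(125.7°): centre at ρ to the right, rotate −125.7° → (-19.1198, -40.4737, 200.6000°)
turn_left(110.7°): centre at ρ to the left, rotate +110.7° → (-21.9557, -51.8057, 311.3000°)

(-21.9557, -51.8057, 311.3000°)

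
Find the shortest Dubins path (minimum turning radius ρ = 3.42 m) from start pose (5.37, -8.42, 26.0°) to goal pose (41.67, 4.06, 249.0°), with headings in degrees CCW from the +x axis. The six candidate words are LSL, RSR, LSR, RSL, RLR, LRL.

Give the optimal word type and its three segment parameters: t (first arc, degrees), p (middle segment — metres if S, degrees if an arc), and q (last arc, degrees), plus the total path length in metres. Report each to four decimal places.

LSR: t = 1.9687°, p = 35.5507 m, q = 138.9687°, L = 43.9633 m

Let ψ = atan2(Δy, Δx) = atan2(12.48, 36.30) = 18.9731° be the start→goal bearing.
Normalize: d = |goal − start| / ρ = 38.385419/3.42 = 11.223807, α = (θ_start − ψ) mod 360° = 7.0269° = 0.122643 rad, β = (θ_goal − ψ) mod 360° = 230.0269° = 4.014728 rad.
Common terms: sin α = 0.122336, cos α = 0.992489, sin β = -0.766347, cos β = -0.642427, cos(α−β) = -0.731354, d² = 125.973838. Work in radians in the unit-radius frame; every candidate has L = ρ·(t + p + q).
LSL: p² = 2 + d² − 2cos(α−β) + 2d(sin α − sin β) = 149.385353; p = √p² = 12.222330; φ = atan2(cos β − cos α, d + sin α − sin β) = -0.134167 rad; t = (φ − α) mod 2π = 6.026375 rad, q = (β − φ) mod 2π = 4.148894 rad → L = 3.42·(6.026375 + 12.222330 + 4.148894) = 3.42·22.397600 = 76.599791 m
RSR: p² = 2 + d² − 2cos(α−β) + 2d(sin β − sin α) = 109.487738; p = √p² = 10.463639; φ = atan2(cos α − cos β, d − sin α + sin β) = 0.156890 rad; t = (α − φ) mod 2π = 6.248938 rad, q = (φ − β) mod 2π = 2.425348 rad → L = 3.42·(6.248938 + 10.463639 + 2.425348) = 3.42·19.137925 = 65.451704 m
LSR: p² = d² − 2 + 2cos(α−β) + 2d(sin α + sin β) = 108.054631; p = √p² = 10.394933; φ = atan2(−cos α − cos β, d + sin α + sin β) − atan2(−2, p) = 0.157003 rad; t = (φ − α) mod 2π = 0.034360 rad, q = (φ − β) mod 2π = 2.425461 rad → L = 3.42·(0.034360 + 10.394933 + 2.425461) = 3.42·12.854753 = 43.963257 m
RSL: p² = d² − 2 + 2cos(α−β) − 2d(sin α + sin β) = 136.967630; p = √p² = 11.703317; φ = atan2(cos α + cos β, d − sin α − sin β) − atan2(2, p) = -0.139769 rad; t = (α − φ) mod 2π = 0.262412 rad, q = (β − φ) mod 2π = 4.154496 rad → L = 3.42·(0.262412 + 11.703317 + 4.154496) = 3.42·16.120225 = 55.131170 m
RLR: c = (6 − d² + 2cos(α−β) + 2d(sin α − sin β))/8 = -12.685967, |c| > 1 → infeasible
LRL: c = (6 − d² + 2cos(α−β) − 2d(sin α − sin β))/8 = -17.673169, |c| > 1 → infeasible
Shortest: LSR with L = 43.963257 m ≈ 43.9633 m
Convert LSR to answer units (arcs ×180/π): t = 0.034360·180/π = 1.9687°, p = ρ·p = 3.42·10.394933 = 35.5507 m, q = 2.425461·180/π = 138.9687°, L = 43.9633 m.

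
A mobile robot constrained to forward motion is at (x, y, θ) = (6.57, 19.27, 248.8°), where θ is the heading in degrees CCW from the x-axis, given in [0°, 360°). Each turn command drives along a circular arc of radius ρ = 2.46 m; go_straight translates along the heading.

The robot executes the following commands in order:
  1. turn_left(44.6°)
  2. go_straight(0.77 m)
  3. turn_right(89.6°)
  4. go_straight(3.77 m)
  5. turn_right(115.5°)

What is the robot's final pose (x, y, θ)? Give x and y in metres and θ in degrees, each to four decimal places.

(-1.2543, 14.2714, 88.3000°)

set_pose: (x, y, θ) = (6.5700, 19.2700, 248.8000°), ρ = 2.46
turn_left(44.6°): centre at ρ to the left, rotate +44.6° → (6.6058, 17.4034, 293.4000°)
go_straight(0.77): x += 0.77·cos θ, y += 0.77·sin θ → (6.9116, 16.6967, 293.4000°)
turn_right(89.6°): centre at ρ to the right, rotate −89.6° → (5.6467, 13.4690, 203.8000°)
go_straight(3.77): x += 3.77·cos θ, y += 3.77·sin θ → (2.1973, 11.9476, 203.8000°)
turn_right(115.5°): centre at ρ to the right, rotate −115.5° → (-1.2543, 14.2714, 88.3000°)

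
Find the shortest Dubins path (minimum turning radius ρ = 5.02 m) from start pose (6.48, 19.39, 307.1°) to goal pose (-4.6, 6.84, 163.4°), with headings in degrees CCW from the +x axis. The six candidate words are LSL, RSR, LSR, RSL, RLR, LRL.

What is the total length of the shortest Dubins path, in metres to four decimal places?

Let ψ = atan2(Δy, Δx) = atan2(-12.55, -11.08) = -131.4403° be the start→goal bearing.
Normalize: d = |goal − start| / ρ = 16.741234/5.02 = 3.334907, α = (θ_start − ψ) mod 360° = 78.5403° = 1.370786 rad, β = (θ_goal − ψ) mod 360° = 294.8403° = 5.145933 rad.
Common terms: sin α = 0.980065, cos α = 0.198679, sin β = -0.907482, cos β = 0.420090, cos(α−β) = -0.805928, d² = 11.121605. Work in radians in the unit-radius frame; every candidate has L = ρ·(t + p + q).
LSL: p² = 2 + d² − 2cos(α−β) + 2d(sin α − sin β) = 27.323050; p = √p² = 5.227145; φ = atan2(cos β − cos α, d + sin α − sin β) = 0.042371 rad; t = (φ − α) mod 2π = 4.954770 rad, q = (β − φ) mod 2π = 5.103563 rad → L = 5.02·(4.954770 + 5.227145 + 5.103563) = 5.02·15.285478 = 76.733099 m
RSR: p² = 2 + d² − 2cos(α−β) + 2d(sin β − sin α) = 2.143874; p = √p² = 1.464197; φ = atan2(cos α − cos β, d − sin α + sin β) = -0.151799 rad; t = (α − φ) mod 2π = 1.522585 rad, q = (φ − β) mod 2π = 0.985453 rad → L = 5.02·(1.522585 + 1.464197 + 0.985453) = 5.02·3.972235 = 19.940622 m
LSR: p² = d² − 2 + 2cos(α−β) + 2d(sin α + sin β) = 7.993858; p = √p² = 2.827341; φ = atan2(−cos α − cos β, d + sin α + sin β) − atan2(−2, p) = 0.436027 rad; t = (φ − α) mod 2π = 5.348426 rad, q = (φ − β) mod 2π = 1.573279 rad → L = 5.02·(5.348426 + 2.827341 + 1.573279) = 5.02·9.749046 = 48.940213 m
RSL: p² = d² − 2 + 2cos(α−β) − 2d(sin α + sin β) = 7.025639; p = √p² = 2.650592; φ = atan2(cos α + cos β, d − sin α − sin β) − atan2(2, p) = -0.458961 rad; t = (α − φ) mod 2π = 1.829747 rad, q = (β − φ) mod 2π = 5.604895 rad → L = 5.02·(1.829747 + 2.650592 + 5.604895) = 5.02·10.085234 = 50.627876 m
RLR: c = (6 − d² + 2cos(α−β) + 2d(sin α − sin β))/8 = 0.732016; p = 2π − arccos c = 5.533665 rad; φ = atan2(cos α − cos β, d − sin α + sin β) = -0.151799 rad; t = (α − φ + p/2) mod 2π = 4.289418 rad, q = (α − β − t + p) mod 2π = 3.752285 rad → L = 5.02·(4.289418 + 5.533665 + 3.752285) = 5.02·13.575368 = 68.148348 m
LRL: c = (6 − d² + 2cos(α−β) − 2d(sin α − sin β))/8 = -2.415381, |c| > 1 → infeasible
Shortest: RSR with L = 19.940622 m ≈ 19.9406 m

19.9406 m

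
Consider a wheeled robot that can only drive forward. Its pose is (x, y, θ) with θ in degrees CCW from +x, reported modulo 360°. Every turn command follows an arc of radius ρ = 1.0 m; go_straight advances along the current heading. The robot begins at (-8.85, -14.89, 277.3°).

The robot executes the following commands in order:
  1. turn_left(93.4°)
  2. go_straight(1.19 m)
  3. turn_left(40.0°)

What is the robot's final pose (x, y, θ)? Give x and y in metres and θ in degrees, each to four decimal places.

set_pose: (x, y, θ) = (-8.8500, -14.8900, 277.3000°), ρ = 1.0
turn_left(93.4°): centre at ρ to the left, rotate +93.4° → (-7.6724, -15.7455, 370.7000° ≡ 10.7000°)
go_straight(1.19): x += 1.19·cos θ, y += 1.19·sin θ → (-6.5031, -15.5246, 10.7000°)
turn_left(40.0°): centre at ρ to the left, rotate +40.0° → (-5.9150, -15.1754, 50.7000°)

(-5.9150, -15.1754, 50.7000°)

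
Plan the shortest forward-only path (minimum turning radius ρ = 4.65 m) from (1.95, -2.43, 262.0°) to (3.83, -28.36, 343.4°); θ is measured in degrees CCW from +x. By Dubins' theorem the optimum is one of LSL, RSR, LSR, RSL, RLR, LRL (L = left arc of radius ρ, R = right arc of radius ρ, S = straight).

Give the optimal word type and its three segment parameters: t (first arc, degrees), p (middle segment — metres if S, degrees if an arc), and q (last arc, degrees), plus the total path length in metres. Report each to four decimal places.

LSL: t = 4.1644°, p = 20.8734 m, q = 77.2356°, L = 27.4796 m

Let ψ = atan2(Δy, Δx) = atan2(-25.93, 1.88) = -85.8531° be the start→goal bearing.
Normalize: d = |goal − start| / ρ = 25.998063/4.65 = 5.590981, α = (θ_start − ψ) mod 360° = 347.8531° = 6.071183 rad, β = (θ_goal − ψ) mod 360° = 69.2531° = 1.208695 rad.
Common terms: sin α = -0.210418, cos α = 0.977611, sin β = 0.935155, cos β = 0.354240, cos(α−β) = 0.149535, d² = 31.259073. Work in radians in the unit-radius frame; every candidate has L = ρ·(t + p + q).
LSL: p² = 2 + d² − 2cos(α−β) + 2d(sin α − sin β) = 20.150250; p = √p² = 4.488903; φ = atan2(cos β − cos α, d + sin α − sin β) = -0.139320 rad; t = (φ − α) mod 2π = 0.072683 rad, q = (β − φ) mod 2π = 1.348015 rad → L = 4.65·(0.072683 + 4.488903 + 1.348015) = 4.65·5.909601 = 27.479645 m
RSR: p² = 2 + d² − 2cos(α−β) + 2d(sin β − sin α) = 45.769754; p = √p² = 6.765335; φ = atan2(cos α − cos β, d − sin α + sin β) = 0.092273 rad; t = (α − φ) mod 2π = 5.978910 rad, q = (φ − β) mod 2π = 5.166763 rad → L = 4.65·(5.978910 + 6.765335 + 5.166763) = 4.65·17.911007 = 83.286184 m
LSR: p² = d² − 2 + 2cos(α−β) + 2d(sin α + sin β) = 37.662121; p = √p² = 6.136947; φ = atan2(−cos α − cos β, d + sin α + sin β) − atan2(−2, p) = 0.107207 rad; t = (φ − α) mod 2π = 0.319210 rad, q = (φ − β) mod 2π = 5.181697 rad → L = 4.65·(0.319210 + 6.136947 + 5.181697) = 4.65·11.637854 = 54.116023 m
RSL: p² = d² − 2 + 2cos(α−β) − 2d(sin α + sin β) = 21.454166; p = √p² = 4.631864; φ = atan2(cos α + cos β, d − sin α − sin β) − atan2(2, p) = -0.140460 rad; t = (α − φ) mod 2π = 6.211642 rad, q = (β − φ) mod 2π = 1.349155 rad → L = 4.65·(6.211642 + 4.631864 + 1.349155) = 4.65·12.192661 = 56.695875 m
RLR: c = (6 − d² + 2cos(α−β) + 2d(sin α − sin β))/8 = -4.721219, |c| > 1 → infeasible
LRL: c = (6 − d² + 2cos(α−β) − 2d(sin α − sin β))/8 = -1.518781, |c| > 1 → infeasible
Shortest: LSL with L = 27.479645 m ≈ 27.4796 m
Convert LSL to answer units (arcs ×180/π): t = 0.072683·180/π = 4.1644°, p = ρ·p = 4.65·4.488903 = 20.8734 m, q = 1.348015·180/π = 77.2356°, L = 27.4796 m.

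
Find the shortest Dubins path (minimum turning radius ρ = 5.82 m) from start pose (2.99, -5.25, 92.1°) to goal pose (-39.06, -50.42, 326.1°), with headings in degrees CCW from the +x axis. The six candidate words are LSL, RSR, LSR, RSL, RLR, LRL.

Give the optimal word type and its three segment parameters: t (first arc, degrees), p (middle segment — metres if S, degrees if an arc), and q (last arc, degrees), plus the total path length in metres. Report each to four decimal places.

LSL: t = 138.4762°, p = 51.9451 m, q = 95.5238°, L = 75.7144 m

Let ψ = atan2(Δy, Δx) = atan2(-45.17, -42.05) = -132.9513° be the start→goal bearing.
Normalize: d = |goal − start| / ρ = 61.713300/5.82 = 10.603660, α = (θ_start − ψ) mod 360° = 225.0513° = 3.927886 rad, β = (θ_goal − ψ) mod 360° = 99.0513° = 1.728772 rad.
Common terms: sin α = -0.707740, cos α = -0.706473, sin β = 0.987548, cos β = -0.157319, cos(α−β) = -0.587785, d² = 112.437601. Work in radians in the unit-radius frame; every candidate has L = ρ·(t + p + q).
LSL: p² = 2 + d² − 2cos(α−β) + 2d(sin α − sin β) = 79.660666; p = √p² = 8.925282; φ = atan2(cos β − cos α, d + sin α − sin β) = 0.061567 rad; t = (φ − α) mod 2π = 2.416866 rad, q = (β − φ) mod 2π = 1.667205 rad → L = 5.82·(2.416866 + 8.925282 + 1.667205) = 5.82·13.009353 = 75.714434 m
RSR: p² = 2 + d² − 2cos(α−β) + 2d(sin β − sin α) = 151.565677; p = √p² = 12.311201; φ = atan2(cos α − cos β, d − sin α + sin β) = -0.044621 rad; t = (α − φ) mod 2π = 3.972507 rad, q = (φ − β) mod 2π = 4.509793 rad → L = 5.82·(3.972507 + 12.311201 + 4.509793) = 5.82·20.793501 = 121.018179 m
LSR: p² = d² − 2 + 2cos(α−β) + 2d(sin α + sin β) = 115.196010; p = √p² = 10.732940; φ = atan2(−cos α − cos β, d + sin α + sin β) − atan2(−2, p) = 0.263431 rad; t = (φ − α) mod 2π = 2.618730 rad, q = (φ − β) mod 2π = 4.817844 rad → L = 5.82·(2.618730 + 10.732940 + 4.817844) = 5.82·18.169514 = 105.746574 m
RSL: p² = d² − 2 + 2cos(α−β) − 2d(sin α + sin β) = 103.328051; p = √p² = 10.165041; φ = atan2(cos α + cos β, d − sin α − sin β) − atan2(2, p) = -0.277746 rad; t = (α − φ) mod 2π = 4.205633 rad, q = (β − φ) mod 2π = 2.006518 rad → L = 5.82·(4.205633 + 10.165041 + 2.006518) = 5.82·16.377191 = 95.315254 m
RLR: c = (6 − d² + 2cos(α−β) + 2d(sin α − sin β))/8 = -17.945710, |c| > 1 → infeasible
LRL: c = (6 − d² + 2cos(α−β) − 2d(sin α − sin β))/8 = -8.957583, |c| > 1 → infeasible
Shortest: LSL with L = 75.714434 m ≈ 75.7144 m
Convert LSL to answer units (arcs ×180/π): t = 2.416866·180/π = 138.4762°, p = ρ·p = 5.82·8.925282 = 51.9451 m, q = 1.667205·180/π = 95.5238°, L = 75.7144 m.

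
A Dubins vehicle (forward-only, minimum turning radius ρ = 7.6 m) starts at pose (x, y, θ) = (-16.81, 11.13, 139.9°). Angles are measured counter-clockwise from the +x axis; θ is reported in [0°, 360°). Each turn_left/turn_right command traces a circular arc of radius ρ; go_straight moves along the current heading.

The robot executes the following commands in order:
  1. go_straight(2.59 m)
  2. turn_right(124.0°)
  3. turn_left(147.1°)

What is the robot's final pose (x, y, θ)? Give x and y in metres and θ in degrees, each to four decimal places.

set_pose: (x, y, θ) = (-16.8100, 11.1300, 139.9000°), ρ = 7.6
go_straight(2.59): x += 2.59·cos θ, y += 2.59·sin θ → (-18.7911, 12.7983, 139.9000°)
turn_right(124.0°): centre at ρ to the right, rotate −124.0° → (-15.9779, 25.9209, 15.9000°)
turn_left(147.1°): centre at ρ to the left, rotate +147.1° → (-15.8380, 40.4981, 163.0000°)

(-15.8380, 40.4981, 163.0000°)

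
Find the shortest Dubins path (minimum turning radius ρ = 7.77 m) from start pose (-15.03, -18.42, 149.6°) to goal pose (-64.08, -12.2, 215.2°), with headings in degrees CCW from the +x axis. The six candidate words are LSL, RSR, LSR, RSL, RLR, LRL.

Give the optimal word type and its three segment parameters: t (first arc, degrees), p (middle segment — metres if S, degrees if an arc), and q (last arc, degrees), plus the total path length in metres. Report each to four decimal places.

Let ψ = atan2(Δy, Δx) = atan2(6.22, -49.05) = 172.7729° be the start→goal bearing.
Normalize: d = |goal − start| / ρ = 49.442804/7.77 = 6.363295, α = (θ_start − ψ) mod 360° = 336.8271° = 5.878741 rad, β = (θ_goal − ψ) mod 360° = 42.4271° = 0.740492 rad.
Common terms: sin α = -0.393508, cos α = 0.919321, sin β = 0.674651, cos β = 0.738137, cos(α−β) = 0.413104, d² = 40.491527. Work in radians in the unit-radius frame; every candidate has L = ρ·(t + p + q).
LSL: p² = 2 + d² − 2cos(α−β) + 2d(sin α − sin β) = 28.071298; p = √p² = 5.298235; φ = atan2(cos β − cos α, d + sin α − sin β) = -0.034204 rad; t = (φ − α) mod 2π = 0.370240 rad, q = (β − φ) mod 2π = 0.774696 rad → L = 7.77·(0.370240 + 5.298235 + 0.774696) = 7.77·6.443171 = 50.063441 m
RSR: p² = 2 + d² − 2cos(α−β) + 2d(sin β − sin α) = 55.259338; p = √p² = 7.433662; φ = atan2(cos α − cos β, d − sin α + sin β) = 0.024376 rad; t = (α − φ) mod 2π = 5.854365 rad, q = (φ − β) mod 2π = 5.567069 rad → L = 7.77·(5.854365 + 7.433662 + 5.567069) = 7.77·18.855097 = 146.504105 m
LSR: p² = d² − 2 + 2cos(α−β) + 2d(sin α + sin β) = 42.895734; p = √p² = 6.549484; φ = atan2(−cos α − cos β, d + sin α + sin β) − atan2(−2, p) = 0.051913 rad; t = (φ − α) mod 2π = 0.456356 rad, q = (φ − β) mod 2π = 5.594606 rad → L = 7.77·(0.456356 + 6.549484 + 5.594606) = 7.77·12.600446 = 97.905464 m
RSL: p² = d² − 2 + 2cos(α−β) − 2d(sin α + sin β) = 35.739737; p = √p² = 5.978272; φ = atan2(cos α + cos β, d − sin α − sin β) − atan2(2, p) = -0.056789 rad; t = (α − φ) mod 2π = 5.935530 rad, q = (β − φ) mod 2π = 0.797281 rad → L = 7.77·(5.935530 + 5.978272 + 0.797281) = 7.77·12.711084 = 98.765119 m
RLR: c = (6 − d² + 2cos(α−β) + 2d(sin α − sin β))/8 = -5.907417, |c| > 1 → infeasible
LRL: c = (6 − d² + 2cos(α−β) − 2d(sin α − sin β))/8 = -2.508912, |c| > 1 → infeasible
Shortest: LSL with L = 50.063441 m ≈ 50.0634 m
Convert LSL to answer units (arcs ×180/π): t = 0.370240·180/π = 21.2132°, p = ρ·p = 7.77·5.298235 = 41.1673 m, q = 0.774696·180/π = 44.3868°, L = 50.0634 m.

LSL: t = 21.2132°, p = 41.1673 m, q = 44.3868°, L = 50.0634 m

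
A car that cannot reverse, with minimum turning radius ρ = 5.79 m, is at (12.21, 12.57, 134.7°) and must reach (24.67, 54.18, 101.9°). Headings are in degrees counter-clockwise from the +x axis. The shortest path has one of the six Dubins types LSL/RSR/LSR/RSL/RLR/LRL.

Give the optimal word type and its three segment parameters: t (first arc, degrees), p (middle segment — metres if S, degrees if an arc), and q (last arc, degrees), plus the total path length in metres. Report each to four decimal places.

Let ψ = atan2(Δy, Δx) = atan2(41.61, 12.46) = 73.3298° be the start→goal bearing.
Normalize: d = |goal − start| / ρ = 43.435512/5.79 = 7.501816, α = (θ_start − ψ) mod 360° = 61.3702° = 1.071112 rad, β = (θ_goal − ψ) mod 360° = 28.5702° = 0.498644 rad.
Common terms: sin α = 0.877734, cos α = 0.479149, sin β = 0.478235, cos β = 0.878232, cos(α−β) = 0.840567, d² = 56.277236. Work in radians in the unit-radius frame; every candidate has L = ρ·(t + p + q).
LSL: p² = 2 + d² − 2cos(α−β) + 2d(sin α − sin β) = 62.590036; p = √p² = 7.911387; φ = atan2(cos β − cos α, d + sin α − sin β) = 0.050466 rad; t = (φ − α) mod 2π = 5.262539 rad, q = (β − φ) mod 2π = 0.448178 rad → L = 5.79·(5.262539 + 7.911387 + 0.448178) = 5.79·13.622104 = 78.871981 m
RSR: p² = 2 + d² − 2cos(α−β) + 2d(sin β − sin α) = 50.602170; p = √p² = 7.113520; φ = atan2(cos α − cos β, d − sin α + sin β) = -0.056132 rad; t = (α − φ) mod 2π = 1.127243 rad, q = (φ − β) mod 2π = 5.728410 rad → L = 5.79·(1.127243 + 7.113520 + 5.728410) = 5.79·13.969174 = 80.881515 m
LSR: p² = d² − 2 + 2cos(α−β) + 2d(sin α + sin β) = 76.302823; p = √p² = 8.735149; φ = atan2(−cos α − cos β, d + sin α + sin β) − atan2(−2, p) = 0.073022 rad; t = (φ − α) mod 2π = 5.285095 rad, q = (φ − β) mod 2π = 5.857563 rad → L = 5.79·(5.285095 + 8.735149 + 5.857563) = 5.79·19.877807 = 115.092505 m
RSL: p² = d² − 2 + 2cos(α−β) − 2d(sin α + sin β) = 35.613916; p = √p² = 5.967740; φ = atan2(cos α + cos β, d − sin α − sin β) − atan2(2, p) = -0.106000 rad; t = (α − φ) mod 2π = 1.177111 rad, q = (β − φ) mod 2π = 0.604643 rad → L = 5.79·(1.177111 + 5.967740 + 0.604643) = 5.79·7.749494 = 44.869572 m
RLR: c = (6 − d² + 2cos(α−β) + 2d(sin α − sin β))/8 = -5.325271, |c| > 1 → infeasible
LRL: c = (6 − d² + 2cos(α−β) − 2d(sin α − sin β))/8 = -6.823755, |c| > 1 → infeasible
Shortest: RSL with L = 44.869572 m ≈ 44.8696 m
Convert RSL to answer units (arcs ×180/π): t = 1.177111·180/π = 67.4435°, p = ρ·p = 5.79·5.967740 = 34.5532 m, q = 0.604643·180/π = 34.6435°, L = 44.8696 m.

RSL: t = 67.4435°, p = 34.5532 m, q = 34.6435°, L = 44.8696 m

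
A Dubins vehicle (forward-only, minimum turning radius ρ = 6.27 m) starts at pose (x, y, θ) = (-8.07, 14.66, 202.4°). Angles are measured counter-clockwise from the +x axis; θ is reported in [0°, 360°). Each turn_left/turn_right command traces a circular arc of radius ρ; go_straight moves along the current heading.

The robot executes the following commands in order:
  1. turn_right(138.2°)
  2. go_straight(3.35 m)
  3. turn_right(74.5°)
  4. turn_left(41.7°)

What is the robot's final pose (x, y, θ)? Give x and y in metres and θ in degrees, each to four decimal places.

(-3.4924, 30.4591, 31.4000°)

set_pose: (x, y, θ) = (-8.0700, 14.6600, 202.4000°), ρ = 6.27
turn_right(138.2°): centre at ρ to the right, rotate −138.2° → (-16.1043, 23.1858, 64.2000°)
go_straight(3.35): x += 3.35·cos θ, y += 3.35·sin θ → (-14.6463, 26.2019, 64.2000°)
turn_right(74.5°): centre at ρ to the right, rotate −74.5° → (-7.8802, 29.6419, -10.3000° ≡ 349.7000°)
turn_left(41.7°): centre at ρ to the left, rotate +41.7° → (-3.4924, 30.4591, 391.4000° ≡ 31.4000°)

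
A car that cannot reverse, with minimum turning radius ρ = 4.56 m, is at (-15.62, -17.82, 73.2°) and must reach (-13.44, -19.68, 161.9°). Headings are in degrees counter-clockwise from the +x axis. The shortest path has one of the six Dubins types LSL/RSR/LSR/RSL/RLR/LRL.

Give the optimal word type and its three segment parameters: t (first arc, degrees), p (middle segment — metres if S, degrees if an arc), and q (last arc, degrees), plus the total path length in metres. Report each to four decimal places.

LRL: t = 21.2082°, p = 300.1734°, q = 7.6653°, L = 26.1879 m

Let ψ = atan2(Δy, Δx) = atan2(-1.86, 2.18) = -40.4712° be the start→goal bearing.
Normalize: d = |goal − start| / ρ = 2.865659/4.56 = 0.628434, α = (θ_start − ψ) mod 360° = 113.6712° = 1.983936 rad, β = (θ_goal − ψ) mod 360° = 202.3712° = 3.532043 rad.
Common terms: sin α = 0.915865, cos α = -0.401487, sin β = -0.380605, cos β = -0.924738, cos(α−β) = 0.022687, d² = 0.394929. Work in radians in the unit-radius frame; every candidate has L = ρ·(t + p + q).
LSL: p² = 2 + d² − 2cos(α−β) + 2d(sin α − sin β) = 3.979046; p = √p² = 1.994755; φ = atan2(cos β − cos α, d + sin α − sin β) = -0.265419 rad; t = (φ − α) mod 2π = 4.033830 rad, q = (β − φ) mod 2π = 3.797462 rad → L = 4.56·(4.033830 + 1.994755 + 3.797462) = 4.56·9.826047 = 44.806774 m
RSR: p² = 2 + d² − 2cos(α−β) + 2d(sin β − sin α) = 0.720063; p = √p² = 0.848565; φ = atan2(cos α − cos β, d − sin α + sin β) = 2.477138 rad; t = (α − φ) mod 2π = 5.789983 rad, q = (φ − β) mod 2π = 5.228280 rad → L = 4.56·(5.789983 + 0.848565 + 5.228280) = 4.56·11.866829 = 54.112740 m
LSR: p² = d² − 2 + 2cos(α−β) + 2d(sin α + sin β) = -0.886946 < 0 → infeasible
RSL: p² = d² − 2 + 2cos(α−β) − 2d(sin α + sin β) = -2.232447 < 0 → infeasible
RLR: c = (6 − d² + 2cos(α−β) + 2d(sin α − sin β))/8 = 0.909992; p = 2π − arccos c = 5.855654 rad; φ = atan2(cos α − cos β, d − sin α + sin β) = 2.477138 rad; t = (α − φ + p/2) mod 2π = 2.434625 rad, q = (α − β − t + p) mod 2π = 1.872922 rad → L = 4.56·(2.434625 + 5.855654 + 1.872922) = 4.56·10.163201 = 46.344196 m
LRL: c = (6 − d² + 2cos(α−β) − 2d(sin α − sin β))/8 = 0.502619; p = 2π − arccos c = 5.239015 rad; φ = atan2(cos β − cos α, d + sin α − sin β) = -0.265419 rad; t = (φ − α + p/2) mod 2π = 0.370153 rad, q = (β − α − t + p) mod 2π = 0.133784 rad → L = 4.56·(0.370153 + 5.239015 + 0.133784) = 4.56·5.742951 = 26.187859 m
Shortest: LRL with L = 26.187859 m ≈ 26.1879 m
Convert LRL to answer units (arcs ×180/π): t = 0.370153·180/π = 21.2082°, p = 5.239015·180/π = 300.1734°, q = 0.133784·180/π = 7.6653°, L = 26.1879 m.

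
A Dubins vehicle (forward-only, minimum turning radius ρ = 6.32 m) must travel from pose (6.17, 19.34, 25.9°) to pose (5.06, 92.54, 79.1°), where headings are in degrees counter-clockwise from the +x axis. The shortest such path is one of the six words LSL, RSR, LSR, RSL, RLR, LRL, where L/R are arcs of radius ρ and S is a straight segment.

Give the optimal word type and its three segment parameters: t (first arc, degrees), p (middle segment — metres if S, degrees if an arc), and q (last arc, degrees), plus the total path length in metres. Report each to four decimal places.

LSR: t = 68.2540°, p = 65.5764 m, q = 15.0540°, L = 74.7656 m

Let ψ = atan2(Δy, Δx) = atan2(73.20, -1.11) = 90.8688° be the start→goal bearing.
Normalize: d = |goal − start| / ρ = 73.208415/6.32 = 11.583610, α = (θ_start − ψ) mod 360° = 295.0312° = 5.149266 rad, β = (θ_goal − ψ) mod 360° = 348.2312° = 6.077782 rad.
Common terms: sin α = -0.906077, cos α = 0.423112, sin β = -0.203962, cos β = 0.978979, cos(α−β) = 0.599024, d² = 134.180022. Work in radians in the unit-radius frame; every candidate has L = ρ·(t + p + q).
LSL: p² = 2 + d² − 2cos(α−β) + 2d(sin α − sin β) = 118.715924; p = √p² = 10.895684; φ = atan2(cos β − cos α, d + sin α − sin β) = 0.051039 rad; t = (φ − α) mod 2π = 1.184958 rad, q = (β − φ) mod 2π = 6.026742 rad → L = 6.32·(1.184958 + 10.895684 + 6.026742) = 6.32·18.107384 = 114.438668 m
RSR: p² = 2 + d² − 2cos(α−β) + 2d(sin β − sin α) = 151.248025; p = √p² = 12.298294; φ = atan2(cos α − cos β, d − sin α + sin β) = -0.045214 rad; t = (α − φ) mod 2π = 5.194481 rad, q = (φ − β) mod 2π = 0.160190 rad → L = 6.32·(5.194481 + 12.298294 + 0.160190) = 6.32·17.652964 = 111.566731 m
LSR: p² = d² − 2 + 2cos(α−β) + 2d(sin α + sin β) = 107.661537; p = √p² = 10.376008; φ = atan2(−cos α − cos β, d + sin α + sin β) − atan2(−2, p) = 0.057339 rad; t = (φ − α) mod 2π = 1.191258 rad, q = (φ − β) mod 2π = 0.262742 rad → L = 6.32·(1.191258 + 10.376008 + 0.262742) = 6.32·11.830008 = 74.765650 m
RSL: p² = d² − 2 + 2cos(α−β) − 2d(sin α + sin β) = 159.094601; p = √p² = 12.613271; φ = atan2(cos α + cos β, d − sin α − sin β) − atan2(2, p) = -0.047244 rad; t = (α − φ) mod 2π = 5.196510 rad, q = (β − φ) mod 2π = 6.125025 rad → L = 6.32·(5.196510 + 12.613271 + 6.125025) = 6.32·23.934807 = 151.267978 m
RLR: c = (6 − d² + 2cos(α−β) + 2d(sin α − sin β))/8 = -17.906003, |c| > 1 → infeasible
LRL: c = (6 − d² + 2cos(α−β) − 2d(sin α − sin β))/8 = -13.839491, |c| > 1 → infeasible
Shortest: LSR with L = 74.765650 m ≈ 74.7656 m
Convert LSR to answer units (arcs ×180/π): t = 1.191258·180/π = 68.2540°, p = ρ·p = 6.32·10.376008 = 65.5764 m, q = 0.262742·180/π = 15.0540°, L = 74.7656 m.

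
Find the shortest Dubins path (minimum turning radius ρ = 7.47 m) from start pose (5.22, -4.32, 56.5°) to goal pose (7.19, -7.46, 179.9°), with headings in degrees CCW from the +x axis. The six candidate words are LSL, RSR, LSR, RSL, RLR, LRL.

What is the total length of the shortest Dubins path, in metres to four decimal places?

Let ψ = atan2(Δy, Δx) = atan2(-3.14, 1.97) = -57.8963° be the start→goal bearing.
Normalize: d = |goal − start| / ρ = 3.706818/7.47 = 0.496227, α = (θ_start − ψ) mod 360° = 114.3963° = 1.996592 rad, β = (θ_goal − ψ) mod 360° = 237.7963° = 4.150329 rad.
Common terms: sin α = 0.910710, cos α = -0.413046, sin β = -0.846159, cos β = -0.532931, cos(α−β) = -0.550481, d² = 0.246242. Work in radians in the unit-radius frame; every candidate has L = ρ·(t + p + q).
LSL: p² = 2 + d² − 2cos(α−β) + 2d(sin α − sin β) = 5.090816; p = √p² = 2.256284; φ = atan2(cos β − cos α, d + sin α − sin β) = -0.053159 rad; t = (φ − α) mod 2π = 4.233434 rad, q = (β − φ) mod 2π = 4.203487 rad → L = 7.47·(4.233434 + 2.256284 + 4.203487) = 7.47·10.693205 = 79.878243 m
RSR: p² = 2 + d² − 2cos(α−β) + 2d(sin β − sin α) = 1.603590; p = √p² = 1.266329; φ = atan2(cos α − cos β, d − sin α + sin β) = 3.046779 rad; t = (α − φ) mod 2π = 5.232998 rad, q = (φ − β) mod 2π = 5.179636 rad → L = 7.47·(5.232998 + 1.266329 + 5.179636) = 7.47·11.678964 = 87.241859 m
LSR: p² = d² − 2 + 2cos(α−β) + 2d(sin α + sin β) = -2.790656 < 0 → infeasible
RSL: p² = d² − 2 + 2cos(α−β) − 2d(sin α + sin β) = -2.918784 < 0 → infeasible
RLR: c = (6 − d² + 2cos(α−β) + 2d(sin α − sin β))/8 = 0.799551; p = 2π − arccos c = 5.638937 rad; φ = atan2(cos α − cos β, d − sin α + sin β) = 3.046779 rad; t = (α − φ + p/2) mod 2π = 1.769281 rad, q = (α − β − t + p) mod 2π = 1.715919 rad → L = 7.47·(1.769281 + 5.638937 + 1.715919) = 7.47·9.124137 = 68.157303 m
LRL: c = (6 − d² + 2cos(α−β) − 2d(sin α − sin β))/8 = 0.363648; p = 2π − arccos c = 5.084570 rad; φ = atan2(cos β − cos α, d + sin α − sin β) = -0.053159 rad; t = (φ − α + p/2) mod 2π = 0.492534 rad, q = (β − α − t + p) mod 2π = 0.462587 rad → L = 7.47·(0.492534 + 5.084570 + 0.462587) = 7.47·6.039691 = 45.116492 m
Shortest: LRL with L = 45.116492 m ≈ 45.1165 m

45.1165 m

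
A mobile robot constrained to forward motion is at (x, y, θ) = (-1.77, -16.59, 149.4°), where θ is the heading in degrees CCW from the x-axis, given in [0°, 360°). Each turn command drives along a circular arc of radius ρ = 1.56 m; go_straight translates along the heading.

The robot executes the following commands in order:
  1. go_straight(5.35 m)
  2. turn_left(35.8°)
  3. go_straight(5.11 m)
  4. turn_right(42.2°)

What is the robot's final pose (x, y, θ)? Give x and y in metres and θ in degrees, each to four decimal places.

(-13.4796, -13.8112, 143.0000°)

set_pose: (x, y, θ) = (-1.7700, -16.5900, 149.4000°), ρ = 1.56
go_straight(5.35): x += 5.35·cos θ, y += 5.35·sin θ → (-6.3750, -13.8666, 149.4000°)
turn_left(35.8°): centre at ρ to the left, rotate +35.8° → (-7.3105, -13.6558, 185.2000°)
go_straight(5.11): x += 5.11·cos θ, y += 5.11·sin θ → (-12.3994, -14.1189, 185.2000°)
turn_right(42.2°): centre at ρ to the right, rotate −42.2° → (-13.4796, -13.8112, 143.0000°)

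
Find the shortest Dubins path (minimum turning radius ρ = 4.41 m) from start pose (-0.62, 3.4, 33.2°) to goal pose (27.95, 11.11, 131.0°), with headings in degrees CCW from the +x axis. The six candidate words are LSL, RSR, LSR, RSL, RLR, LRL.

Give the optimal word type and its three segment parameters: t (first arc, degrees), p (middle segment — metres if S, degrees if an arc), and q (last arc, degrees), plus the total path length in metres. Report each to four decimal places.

Let ψ = atan2(Δy, Δx) = atan2(7.71, 28.57) = 15.1023° be the start→goal bearing.
Normalize: d = |goal − start| / ρ = 29.592043/4.41 = 6.710214, α = (θ_start − ψ) mod 360° = 18.0977° = 0.315865 rad, β = (θ_goal − ψ) mod 360° = 115.8977° = 2.022797 rad.
Common terms: sin α = 0.310639, cos α = 0.950528, sin β = 0.899575, cos β = -0.436766, cos(α−β) = -0.135716, d² = 45.026969. Work in radians in the unit-radius frame; every candidate has L = ρ·(t + p + q).
LSL: p² = 2 + d² − 2cos(α−β) + 2d(sin α − sin β) = 39.394618; p = √p² = 6.276513; φ = atan2(cos β − cos α, d + sin α − sin β) = -0.222870 rad; t = (φ − α) mod 2π = 5.744451 rad, q = (β − φ) mod 2π = 2.245667 rad → L = 4.41·(5.744451 + 6.276513 + 2.245667) = 4.41·14.266631 = 62.915841 m
RSR: p² = 2 + d² − 2cos(α−β) + 2d(sin β − sin α) = 55.202182; p = √p² = 7.429817; φ = atan2(cos α − cos β, d − sin α + sin β) = 0.187822 rad; t = (α − φ) mod 2π = 0.128043 rad, q = (φ − β) mod 2π = 4.448211 rad → L = 4.41·(0.128043 + 7.429817 + 4.448211) = 4.41·12.006070 = 52.946771 m
LSR: p² = d² − 2 + 2cos(α−β) + 2d(sin α + sin β) = 58.997124; p = √p² = 7.680959; φ = atan2(−cos α − cos β, d + sin α + sin β) − atan2(−2, p) = 0.189953 rad; t = (φ − α) mod 2π = 6.157274 rad, q = (φ − β) mod 2π = 4.450342 rad → L = 4.41·(6.157274 + 7.680959 + 4.450342) = 4.41·18.288574 = 80.652611 m
RSL: p² = d² − 2 + 2cos(α−β) − 2d(sin α + sin β) = 26.513952; p = √p² = 5.149170; φ = atan2(cos α + cos β, d − sin α − sin β) − atan2(2, p) = -0.277336 rad; t = (α − φ) mod 2π = 0.593201 rad, q = (β − φ) mod 2π = 2.300133 rad → L = 4.41·(0.593201 + 5.149170 + 2.300133) = 4.41·8.042504 = 35.467441 m
RLR: c = (6 − d² + 2cos(α−β) + 2d(sin α − sin β))/8 = -5.900273, |c| > 1 → infeasible
LRL: c = (6 − d² + 2cos(α−β) − 2d(sin α − sin β))/8 = -3.924327, |c| > 1 → infeasible
Shortest: RSL with L = 35.467441 m ≈ 35.4674 m
Convert RSL to answer units (arcs ×180/π): t = 0.593201·180/π = 33.9879°, p = ρ·p = 4.41·5.149170 = 22.7078 m, q = 2.300133·180/π = 131.7879°, L = 35.4674 m.

RSL: t = 33.9879°, p = 22.7078 m, q = 131.7879°, L = 35.4674 m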